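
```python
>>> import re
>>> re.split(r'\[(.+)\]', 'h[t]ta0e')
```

The group in the pattern means `split` returns the separators' captures alongside the pieces.

['h', 't', 'ta0e']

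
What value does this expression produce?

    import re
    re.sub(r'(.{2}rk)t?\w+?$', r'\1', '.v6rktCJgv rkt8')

The pattern matches exactly 2 of any character, then the literal 'rk' (captured); then optionally a literal 't', then one or more of a word character (lazy); then anchored at the end.
Matches: at [9:15] → 'v rkt8'.
The replacement refers to a captured group, so each match is rewritten using its own captured text.

'.v6rktCJgv rk'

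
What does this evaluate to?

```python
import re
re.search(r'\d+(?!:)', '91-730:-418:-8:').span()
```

A negative assertion filters positions out without eating any characters.
Unlike `match`, `search` isn't anchored — it looks for the pattern anywhere in the string.
The match spans [0:2] → '91'.

(0, 2)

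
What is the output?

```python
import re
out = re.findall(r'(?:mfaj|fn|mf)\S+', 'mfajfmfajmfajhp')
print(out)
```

Scanning left to right: at [0:15] → 'mfajfmfajmfajhp'.
With no groups in the pattern, `findall` gives back each whole match — 1 here.

['mfajfmfajmfajhp']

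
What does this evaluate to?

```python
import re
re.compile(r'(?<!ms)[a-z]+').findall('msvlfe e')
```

Because the assertion is negative and zero-width, positions next to the forbidden text are skipped.
Matches: at [0:6] → 'msvlfe'; at [7:8] → 'e'.
No capturing groups, so `findall` returns the 2 full match strings.

['msvlfe', 'e']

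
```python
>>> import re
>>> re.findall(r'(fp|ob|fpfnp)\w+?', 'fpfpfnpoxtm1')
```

['fp']

Matches: at [0:3] match 'fpf', group 1 = 'fp'.
`findall` collects group 1 from the one match (1 total).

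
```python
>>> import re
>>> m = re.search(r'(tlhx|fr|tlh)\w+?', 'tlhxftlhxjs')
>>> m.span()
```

(0, 5)

Branches in `(...|...)` are attempted left-to-right; the first branch that allows the whole pattern to succeed is taken.
Unlike `match`, `search` isn't anchored — it looks for the pattern anywhere in the string.
The match spans [0:5] → 'tlhxf'.
Captured: group 1 = 'tlhx'.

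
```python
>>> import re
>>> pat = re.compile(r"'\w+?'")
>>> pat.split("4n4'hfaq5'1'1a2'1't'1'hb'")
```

['4n4', '1', '1', '1', '']

Matches to split on: at [3:10] → "'hfaq5'"; at [11:16] → "'1a2'"; at [17:20] → "'t'"; at [21:25] → "'hb'".
Each match becomes a cut point; 5 segments remain.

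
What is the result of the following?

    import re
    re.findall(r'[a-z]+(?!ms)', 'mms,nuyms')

['mms', 'nuyms']

`(?!…)`/`(?<!…)` only lets a position through if the neighbouring text does NOT match; no characters are consumed.
Scanning left to right: at [0:3] → 'mms'; at [4:9] → 'nuyms'.
No capturing groups, so `findall` returns the 2 full match strings.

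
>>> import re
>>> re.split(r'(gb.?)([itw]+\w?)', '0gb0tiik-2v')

The group in the pattern means `split` returns the separators' captures alongside the pieces.

['0', 'gb0', 'tiik', '-2v']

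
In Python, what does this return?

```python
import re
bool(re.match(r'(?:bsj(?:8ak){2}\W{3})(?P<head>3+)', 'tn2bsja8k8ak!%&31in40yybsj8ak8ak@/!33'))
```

This matches the literal 'bsj', then the literal '8ak' repeated 2 times, then exactly 3 of a non-word character (non-capturing group); then one or more of a literal '3' (captured as 'head').
`match` is anchored at position 0; if the pattern doesn't fit there, it returns None.
Here the pattern fails at index 0, so the call returns None, and `bool(None)` is False.

False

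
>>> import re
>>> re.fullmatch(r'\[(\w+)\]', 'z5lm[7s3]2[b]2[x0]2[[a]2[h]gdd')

None

For `fullmatch`, every character of the input must be accounted for by the pattern.
Here there's no way to consume every character, so the call returns None.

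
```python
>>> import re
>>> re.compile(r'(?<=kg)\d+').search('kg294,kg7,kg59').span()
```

(2, 5)

The `(?=…)`/`(?<=…)` assertion just peeks at neighbouring text; it doesn't advance the match position.
The match spans [2:5] → '294'.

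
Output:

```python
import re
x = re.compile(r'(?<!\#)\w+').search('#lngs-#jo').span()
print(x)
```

(2, 5)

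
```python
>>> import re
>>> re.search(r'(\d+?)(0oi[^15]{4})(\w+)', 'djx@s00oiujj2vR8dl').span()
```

(5, 18)

The match spans [5:18] → '00oiujj2vR8dl'.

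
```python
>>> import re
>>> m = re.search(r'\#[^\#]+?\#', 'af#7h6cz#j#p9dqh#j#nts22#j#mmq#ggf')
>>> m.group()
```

'#7h6cz#'

The match spans [2:9] → '#7h6cz#'.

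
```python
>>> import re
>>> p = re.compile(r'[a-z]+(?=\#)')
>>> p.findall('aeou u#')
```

['u']

The positive lookaround only admits positions where the adjacent text matches; those characters stay outside the span.
Matches: at [5:6] → 'u'.
Since nothing is captured, `findall` lists the 1 matched substring directly.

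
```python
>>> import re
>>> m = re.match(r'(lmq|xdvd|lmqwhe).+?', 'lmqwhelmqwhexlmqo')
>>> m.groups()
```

('lmq',)

Alternation isn't longest-match — the leftmost alternative that fits at this position is chosen.
`match` is anchored at position 0; if the pattern doesn't fit there, it returns None.
The match spans [0:4] → 'lmqw'.
Captured: group 1 = 'lmq'.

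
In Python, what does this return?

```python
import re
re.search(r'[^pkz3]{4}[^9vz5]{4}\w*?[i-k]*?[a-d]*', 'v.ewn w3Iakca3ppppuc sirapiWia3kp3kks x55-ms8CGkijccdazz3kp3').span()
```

(0, 8)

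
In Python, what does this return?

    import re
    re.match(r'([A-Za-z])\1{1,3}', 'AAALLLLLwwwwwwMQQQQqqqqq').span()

The backreference `\1` re-matches whatever the first group consumed, character for character.
`re.match` won't scan ahead — the pattern has to work from the very first character.
The match spans [0:3] → 'AAA'.
Captured: group 1 = 'A'.

(0, 3)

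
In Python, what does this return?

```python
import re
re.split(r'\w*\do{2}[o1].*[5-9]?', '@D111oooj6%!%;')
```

['@', '']

Pattern: zero or more of a word character, then a digit, then exactly 2 of the literal 'o'; then one of [o1], then zero or more of any character, then optionally a character in [5-9].
Matches to split on: at [1:14] → 'D111oooj6%!%;'.
Each match becomes a cut point; 2 segments remain.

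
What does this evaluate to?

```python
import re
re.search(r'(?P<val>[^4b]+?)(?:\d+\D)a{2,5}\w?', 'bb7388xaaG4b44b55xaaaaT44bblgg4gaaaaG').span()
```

(2, 10)

This matches one or more of any character except [4b] (lazy) (captured as 'val'); then one or more of a digit, then a non-digit (non-capturing group); then 2 to 5 of a literal 'a', then optionally a word character.
The match spans [2:10] → '7388xaaG'.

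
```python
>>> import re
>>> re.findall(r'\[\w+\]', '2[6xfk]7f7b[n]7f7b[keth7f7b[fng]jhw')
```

['[6xfk]', '[n]', '[fng]']

Walking the string: at [1:7] → '[6xfk]'; at [11:14] → '[n]'; at [27:32] → '[fng]'.
No capturing groups, so `findall` returns the 3 full match strings.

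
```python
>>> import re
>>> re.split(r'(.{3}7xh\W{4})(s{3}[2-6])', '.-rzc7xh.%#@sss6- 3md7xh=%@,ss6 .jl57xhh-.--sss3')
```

['.-', 'rzc7xh.%#@', 'sss6', '- 3md7xh=%@,ss6 .jl57xhh-.--sss3']

This matches exactly 3 of any character, then the literal '7xh', then exactly 4 of a non-word character (captured); then exactly 3 of a literal 's', then a character in [2-6] (captured).
Matches to split on: at [2:16] → 'rzc7xh.%#@sss6'.
`re.split` interleaves the captured-group text with the surrounding fragments.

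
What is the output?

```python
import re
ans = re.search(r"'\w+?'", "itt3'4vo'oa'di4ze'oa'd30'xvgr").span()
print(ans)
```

(4, 9)

Unlike `match`, `search` isn't anchored — it looks for the pattern anywhere in the string.
The match spans [4:9] → "'4vo'".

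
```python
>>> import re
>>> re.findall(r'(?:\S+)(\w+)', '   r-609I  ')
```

The pattern matches one or more of a non-whitespace character (non-capturing group); then one or more of a word character (captured).
Scanning left to right: at [3:9] match 'r-609I', group 1 = 'I'.
With a single group, `findall` returns only what that group captured — 1 item.

['I']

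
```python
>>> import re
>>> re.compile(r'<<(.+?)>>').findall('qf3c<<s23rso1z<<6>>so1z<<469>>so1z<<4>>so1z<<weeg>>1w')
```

['s23rso1z<<6', '469', '4', 'weeg']

A non-greedy quantifier consumes as few characters as it can — just enough that the remainder of the pattern still matches from where it stops; whatever follows it matches normally.
Walking the string: at [4:19] match '<<s23rso1z<<6>>', group 1 = 's23rso1z<<6'; at [23:30] match '<<469>>', group 1 = '469'; at [34:39] match '<<4>>', group 1 = '4'; at [43:51] match '<<weeg>>', group 1 = 'weeg'.
One capturing group, so `findall` returns just the captured substring from each match — 4 in all.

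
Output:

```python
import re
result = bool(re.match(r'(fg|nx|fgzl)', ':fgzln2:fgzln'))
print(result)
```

False

With `match`, the pattern is implicitly anchored at the beginning.
Here the string doesn't start with a match, so the call returns None, and `bool(None)` is False.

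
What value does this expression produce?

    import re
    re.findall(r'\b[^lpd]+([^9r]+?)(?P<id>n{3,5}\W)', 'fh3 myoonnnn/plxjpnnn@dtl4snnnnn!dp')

[('plxjp', 'nnn@')]

A `+?`/`*?`/`{m,n}?` starts at its minimum and grows only as far as needed for what follows to match.
Multiple groups make `findall` return tuples — one 2-tuple for the one match.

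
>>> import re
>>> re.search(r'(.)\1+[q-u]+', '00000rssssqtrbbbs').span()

A backreference is literal: `\1` must see the identical characters the first group matched.
Unlike `match`, `search` isn't anchored — it looks for the pattern anywhere in the string.
The match spans [0:13] → '00000rssssqtr'.
Captured: group 1 = '0'.

(0, 13)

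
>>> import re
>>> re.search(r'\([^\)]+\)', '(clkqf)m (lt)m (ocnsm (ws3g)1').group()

`search` walks the string left to right and returns the first match it finds.
The match spans [0:7] → '(clkqf)'.

'(clkqf)'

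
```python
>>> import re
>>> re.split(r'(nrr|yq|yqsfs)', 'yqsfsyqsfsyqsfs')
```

['', 'yq', 'sfs', 'yq', 'sfs', 'yq', 'sfs']

Alternation isn't longest-match — the leftmost alternative that fits at this position is chosen.
Matches to split on: at [0:2] → 'yq'; at [5:7] → 'yq'; at [10:12] → 'yq'.
With a capturing group present, the delimiter's captured portion is kept in the result list.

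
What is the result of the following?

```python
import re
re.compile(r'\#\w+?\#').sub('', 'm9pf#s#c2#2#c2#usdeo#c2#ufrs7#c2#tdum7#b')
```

'm9pfc2c2c2c2b'

Matches: at [4:7] → '#s#'; at [9:12] → '#2#'; at [14:21] → '#usdeo#'; at [23:30] → '#ufrs7#'; at [32:39] → '#tdum7#'.
Each match is replaced by ''.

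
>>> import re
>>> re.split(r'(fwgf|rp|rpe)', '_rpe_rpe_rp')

`|` is ordered: at each position the engine commits to the first alternative that works.
Because the pattern has a capturing group, `split` also inserts each captured text between the pieces.

['_', 'rp', 'e_', 'rp', 'e_', 'rp', '']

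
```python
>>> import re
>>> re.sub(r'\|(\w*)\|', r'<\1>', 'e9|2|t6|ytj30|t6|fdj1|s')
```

Matches: at [2:5] → '|2|'; at [7:14] → '|ytj30|'; at [16:22] → '|fdj1|'.
The replacement refers to a captured group, so each match is rewritten using its own captured text.

'e9<2>t6<ytj30>t6<fdj1>s'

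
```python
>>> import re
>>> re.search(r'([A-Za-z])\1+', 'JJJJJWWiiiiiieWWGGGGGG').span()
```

(0, 5)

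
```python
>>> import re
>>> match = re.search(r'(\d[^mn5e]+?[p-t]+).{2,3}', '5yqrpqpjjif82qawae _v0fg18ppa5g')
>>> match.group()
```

'5yqrpqpjji'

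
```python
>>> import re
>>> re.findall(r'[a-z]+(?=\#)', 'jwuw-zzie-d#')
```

The `(?=…)`/`(?<=…)` assertion just peeks at neighbouring text; it doesn't advance the match position.
Scanning left to right: at [10:11] → 'd'.
Since nothing is captured, `findall` lists the 1 matched substring directly.

['d']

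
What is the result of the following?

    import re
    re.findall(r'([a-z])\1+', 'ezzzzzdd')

['z', 'd']

After group 1 captures some text, `\1` only succeeds where that same text appears again.
Walking the string: at [1:6] match 'zzzzz', group 1 = 'z'; at [6:8] match 'dd', group 1 = 'd'.
One capturing group, so `findall` returns just the captured substring from each match — 2 in all.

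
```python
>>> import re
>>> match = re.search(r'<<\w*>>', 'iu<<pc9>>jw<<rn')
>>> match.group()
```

`re.search` tries every starting position until one works.
The match spans [2:9] → '<<pc9>>'.

'<<pc9>>'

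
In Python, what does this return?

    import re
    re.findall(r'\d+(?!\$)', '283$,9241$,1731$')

The negative lookaround is zero-width — it rules out positions where the adjacent text would match, without consuming anything.
Matches: at [0:2] → '28'; at [5:8] → '924'; at [11:14] → '173'.
`findall` yields the raw match text (3 of them) because the pattern has no groups.

['28', '924', '173']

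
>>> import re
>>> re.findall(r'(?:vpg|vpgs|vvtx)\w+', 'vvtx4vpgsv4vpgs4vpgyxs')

Matches: at [0:22] → 'vvtx4vpgsv4vpgs4vpgyxs'.
No capturing groups, so `findall` returns the 1 full match string.

['vvtx4vpgsv4vpgs4vpgyxs']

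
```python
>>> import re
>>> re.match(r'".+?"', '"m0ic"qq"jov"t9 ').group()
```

With the lazy modifier that quantifier settles for the fewest repetitions that let the rest of the pattern succeed (the atoms after it are unaffected and can still be greedy).
`re.match` won't scan ahead — the pattern has to work from the very first character.
The match spans [0:6] → '"m0ic"'.

'"m0ic"'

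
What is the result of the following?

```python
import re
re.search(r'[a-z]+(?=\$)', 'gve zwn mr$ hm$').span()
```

The `(?=…)`/`(?<=…)` assertion just peeks at neighbouring text; it doesn't advance the match position.
The match spans [8:10] → 'mr'.

(8, 10)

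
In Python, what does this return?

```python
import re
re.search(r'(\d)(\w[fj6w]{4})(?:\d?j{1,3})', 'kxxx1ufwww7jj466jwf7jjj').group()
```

The pattern matches a digit (captured); then a word character, then exactly 4 of one of [fj6w] (captured); then optionally a digit, then 1 to 3 of a literal 'j' (non-capturing group).
`re.search` scans for the first position where the pattern succeeds.
The match spans [4:13] → '1ufwww7jj'.
Captured: group 1 = '1', group 2 = 'ufwww'.

'1ufwww7jj'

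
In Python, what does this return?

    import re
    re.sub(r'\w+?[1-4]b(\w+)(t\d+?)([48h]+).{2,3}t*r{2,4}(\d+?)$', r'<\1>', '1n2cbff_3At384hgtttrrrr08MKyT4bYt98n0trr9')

The pattern matches one or more of a word character (lazy), then a character in [1-4], then the literal 'b'; then one or more of a word character (captured); then a literal 't', then one or more of a digit (lazy) (captured); then one or more of one of [48h] (captured); then 2 to 3 of any character, then zero or more of the literal 't', then 2 to 4 of the literal 'r'; then one or more of a digit (lazy) (captured); then anchored at the end.
Matches: at [0:41] → '1n2cbff_3At384hgtttrrrr08MKyT4bYt98n0trr9'.
`\1` in the replacement pulls in group 1's text for each match.

'<Y>'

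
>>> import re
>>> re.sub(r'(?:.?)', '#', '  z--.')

Pattern: optionally any character (non-capturing group).
Each match is replaced by '#'.

'#######'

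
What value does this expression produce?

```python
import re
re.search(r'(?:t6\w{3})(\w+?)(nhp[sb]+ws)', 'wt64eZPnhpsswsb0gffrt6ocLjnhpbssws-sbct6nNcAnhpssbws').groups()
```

The match spans [1:14] → 't64eZPnhpssws'.
Captured: group 1 = 'P', group 2 = 'nhpssws'.

('P', 'nhpssws')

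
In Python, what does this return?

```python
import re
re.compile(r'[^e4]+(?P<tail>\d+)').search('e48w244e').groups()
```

('44',)

The match spans [2:7] → '8w244'.
Captured: group 1 = '44'.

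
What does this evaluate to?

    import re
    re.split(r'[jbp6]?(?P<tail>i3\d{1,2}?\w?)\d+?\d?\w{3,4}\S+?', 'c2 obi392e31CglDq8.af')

The pattern matches optionally one of [jbp6]; then the literal 'i3', then 1 to 2 of a digit (lazy), then optionally a word character (captured as 'tail'); then one or more of a digit (lazy), then optionally a digit, then 3 to 4 of a word character; then one or more of a non-whitespace character (lazy).
With the lazy modifier that quantifier settles for the fewest repetitions that let the rest of the pattern succeed (the atoms after it are unaffected and can still be greedy).
Matches to split on: at [4:14] → 'bi392e31Cg'.
The group in the pattern means `split` returns the separators' captures alongside the pieces.

['c2 o', 'i39', 'lDq8.af']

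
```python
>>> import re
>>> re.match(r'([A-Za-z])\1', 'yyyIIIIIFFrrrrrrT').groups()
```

The match spans [0:2] → 'yy'.
Captured: group 1 = 'y'.

('y',)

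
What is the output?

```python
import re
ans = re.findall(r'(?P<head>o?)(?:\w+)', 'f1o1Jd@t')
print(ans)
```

['', '']

`findall` collects group 1 from each match (2 total).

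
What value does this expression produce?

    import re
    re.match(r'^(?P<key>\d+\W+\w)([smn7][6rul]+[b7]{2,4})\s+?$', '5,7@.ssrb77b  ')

`re.match` won't scan ahead — the pattern has to work from the very first character.
Here position 0 doesn't satisfy it, so the call returns None.

None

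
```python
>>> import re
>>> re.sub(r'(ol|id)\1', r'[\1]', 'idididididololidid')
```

The backreference `\1` re-matches whatever the first group consumed, character for character.
Matches: at [0:4] → 'idid'; at [4:8] → 'idid'; at [10:14] → 'olol'; at [14:18] → 'idid'.
The replacement refers to a captured group, so each match is rewritten using its own captured text.

'[id][id]id[ol][id]'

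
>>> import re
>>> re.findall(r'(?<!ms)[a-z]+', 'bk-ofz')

['bk', 'ofz']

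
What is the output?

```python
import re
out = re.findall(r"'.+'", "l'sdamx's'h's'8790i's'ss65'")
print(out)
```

["'sdamx's'h's'8790i's'ss65'"]

Walking the string: at [1:27] → "'sdamx's'h's'8790i's'ss65'".
`findall` yields the raw match text (1 of them) because the pattern has no groups.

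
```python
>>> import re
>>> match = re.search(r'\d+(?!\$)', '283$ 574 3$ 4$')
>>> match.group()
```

'28'

A negative assertion filters positions out without eating any characters.
The match spans [0:2] → '28'.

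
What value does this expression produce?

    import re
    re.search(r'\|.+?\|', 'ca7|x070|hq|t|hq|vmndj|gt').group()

`re.search` scans for the first position where the pattern succeeds.
The match spans [3:9] → '|x070|'.

'|x070|'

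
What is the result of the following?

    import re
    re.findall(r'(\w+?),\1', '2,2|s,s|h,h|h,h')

`\1` has to match the exact text group 1 already captured.
Walking the string: at [0:3] match '2,2', group 1 = '2'; at [4:7] match 's,s', group 1 = 's'; at [8:11] match 'h,h', group 1 = 'h'; at [12:15] match 'h,h', group 1 = 'h'.
With a single group, `findall` returns only what that group captured — 4 items.

['2', 's', 'h', 'h']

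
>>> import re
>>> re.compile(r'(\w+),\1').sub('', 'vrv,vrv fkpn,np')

' fkpp'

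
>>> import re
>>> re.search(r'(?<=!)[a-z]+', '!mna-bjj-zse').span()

(1, 4)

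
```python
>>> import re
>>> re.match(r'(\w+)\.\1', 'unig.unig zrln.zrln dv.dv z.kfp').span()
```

The backreference `\1` re-matches whatever the first group consumed, character for character.
With `match`, the pattern is implicitly anchored at the beginning.
The match spans [0:9] → 'unig.unig'.
Captured: group 1 = 'unig'.

(0, 9)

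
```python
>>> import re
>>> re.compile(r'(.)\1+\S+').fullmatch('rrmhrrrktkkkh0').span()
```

`\1` has to match the exact text group 1 already captured.
`re.fullmatch` is like wrapping the pattern in `^…$` (in single-line mode).
The match spans [0:14] → 'rrmhrrrktkkkh0'.
Captured: group 1 = 'r'.

(0, 14)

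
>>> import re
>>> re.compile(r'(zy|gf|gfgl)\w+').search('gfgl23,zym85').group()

'gfgl23'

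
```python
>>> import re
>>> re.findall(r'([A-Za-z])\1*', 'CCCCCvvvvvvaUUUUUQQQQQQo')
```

['C', 'v', 'a', 'U', 'Q', 'o']

`\1` has to match the exact text group 1 already captured.
Matches: at [0:5] match 'CCCCC', group 1 = 'C'; at [5:11] match 'vvvvvv', group 1 = 'v'; at [11:12] match 'a', group 1 = 'a'; at [12:17] match 'UUUUU', group 1 = 'U'; at [17:23] match 'QQQQQQ', group 1 = 'Q'; ….
`findall` collects group 1 from each match (6 total).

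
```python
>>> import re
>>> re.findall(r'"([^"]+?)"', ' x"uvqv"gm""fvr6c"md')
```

['uvqv', 'fvr6c']

`findall` collects group 1 from each match (2 total).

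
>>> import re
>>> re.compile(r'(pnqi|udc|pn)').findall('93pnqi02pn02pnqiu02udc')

Alternation isn't longest-match — the leftmost alternative that fits at this position is chosen.
Walking the string: at [2:6] match 'pnqi', group 1 = 'pnqi'; at [8:10] match 'pn', group 1 = 'pn'; at [12:16] match 'pnqi', group 1 = 'pnqi'; at [19:22] match 'udc', group 1 = 'udc'.
With a single group, `findall` returns only what that group captured — 4 items.

['pnqi', 'pn', 'pnqi', 'udc']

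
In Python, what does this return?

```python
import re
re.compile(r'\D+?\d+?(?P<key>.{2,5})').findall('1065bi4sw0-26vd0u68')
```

['sw0-2', 'u68']

This matches one or more of a non-digit (lazy), then one or more of a digit (lazy); then 2 to 5 of any character (captured as 'key').
Matches: at [4:12] match 'bi4sw0-2', group 1 = 'sw0-2'; at [13:19] match 'vd0u68', group 1 = 'u68'.
With a single group, `findall` returns only what that group captured — 2 items.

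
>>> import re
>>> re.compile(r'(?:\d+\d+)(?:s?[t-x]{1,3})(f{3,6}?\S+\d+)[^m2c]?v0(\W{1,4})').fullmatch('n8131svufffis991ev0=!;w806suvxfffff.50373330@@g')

The pattern matches one or more of a digit, then one or more of a digit (non-capturing group); then optionally the literal 's', then 1 to 3 of a character in [t-x] (non-capturing group); then 3 to 6 of the literal 'f' (lazy), then one or more of a non-whitespace character, then one or more of a digit (captured); then optionally any character except [m2c], then the literal 'v0'; then 1 to 4 of a non-word character (captured).
`re.fullmatch` requires the pattern to consume the entire string.
Here the string isn't matched end-to-end, so the call returns None.

None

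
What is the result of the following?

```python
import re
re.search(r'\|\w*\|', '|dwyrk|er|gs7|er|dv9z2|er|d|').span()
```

(0, 7)

The match spans [0:7] → '|dwyrk|'.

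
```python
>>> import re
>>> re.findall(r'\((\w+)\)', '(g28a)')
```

Scanning left to right: at [0:6] match '(g28a)', group 1 = 'g28a'.
With a single group, `findall` returns only what that group captured — 1 item.

['g28a']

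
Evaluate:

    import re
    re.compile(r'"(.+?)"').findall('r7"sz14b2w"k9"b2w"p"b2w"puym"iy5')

['sz14b2w', 'b2w', 'b2w']

Lazy quantifiers expand one character at a time until the remainder of the pattern can match.
Scanning left to right: at [2:11] match '"sz14b2w"', group 1 = 'sz14b2w'; at [13:18] match '"b2w"', group 1 = 'b2w'; at [19:24] match '"b2w"', group 1 = 'b2w'.
One capturing group, so `findall` returns just the captured substring from each match — 3 in all.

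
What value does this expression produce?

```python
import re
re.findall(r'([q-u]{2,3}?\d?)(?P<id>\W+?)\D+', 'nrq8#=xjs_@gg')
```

[('rq8', '#')]

With the lazy modifier that quantifier settles for the fewest repetitions that let the rest of the pattern succeed (the atoms after it are unaffected and can still be greedy).
2 groups means the one result is a tuple of 2 captured strings — 1 here.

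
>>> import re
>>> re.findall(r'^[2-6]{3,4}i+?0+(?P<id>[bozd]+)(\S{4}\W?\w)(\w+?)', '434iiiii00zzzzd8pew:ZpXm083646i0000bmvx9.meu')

Pattern: anchored at the start of the string; then 3 to 4 of a character in [2-6], then one or more of the literal 'i' (lazy), then one or more of the literal '0'; then one or more of one of [bozd] (captured as 'id'); then exactly 4 of a non-whitespace character, then optionally a non-word character, then a word character (captured); then one or more of a word character (lazy) (captured).
Walking the string: at [0:22] match '434iiiii00zzzzd8pew:Zp', groups = ('zzzzd', '8pew:Z', 'p').
Multiple groups make `findall` return tuples — one 3-tuple for the one match.

[('zzzzd', '8pew:Z', 'p')]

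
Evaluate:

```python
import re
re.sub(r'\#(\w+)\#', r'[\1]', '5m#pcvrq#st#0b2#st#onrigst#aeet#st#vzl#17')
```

'5m[pcvrq]st[0b2]st[onrigst]aeet[st]vzl#17'

Matches: at [2:9] → '#pcvrq#'; at [11:16] → '#0b2#'; at [18:27] → '#onrigst#'; at [31:35] → '#st#'.
Each match is replaced using the text its own group 1 captured.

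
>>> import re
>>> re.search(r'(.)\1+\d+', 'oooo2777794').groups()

The backreference `\1` re-matches whatever the first group consumed, character for character.
Unlike `match`, `search` isn't anchored — it looks for the pattern anywhere in the string.
The match spans [0:11] → 'oooo2777794'.
Captured: group 1 = 'o'.

('o',)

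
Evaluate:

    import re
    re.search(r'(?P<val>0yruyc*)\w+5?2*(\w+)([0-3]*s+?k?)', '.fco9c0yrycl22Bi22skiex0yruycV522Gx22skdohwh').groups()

('0yruyc', '2', 'sk')

This matches the literal '0yr', then the literal 'uy', then zero or more of a literal 'c' (captured as 'val'); then one or more of a word character; then optionally a literal '5', then zero or more of a literal '2'; then one or more of a word character (captured); then zero or more of a character in [0-3], then one or more of the literal 's' (lazy), then optionally a literal 'k' (captured).
`search` walks the string left to right and returns the first match it finds.
The match spans [23:39] → '0yruycV522Gx22sk'.
Captured: group 1 = '0yruyc', group 2 = '2', group 3 = 'sk'.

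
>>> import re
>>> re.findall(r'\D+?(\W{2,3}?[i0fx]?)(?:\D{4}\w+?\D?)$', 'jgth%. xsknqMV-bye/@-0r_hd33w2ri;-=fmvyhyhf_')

With the lazy modifier that quantifier settles for the fewest repetitions that let the rest of the pattern succeed (the atoms after it are unaffected and can still be greedy).
One capturing group, so `findall` returns just the captured substring from the one match — 1 in all.

[';-']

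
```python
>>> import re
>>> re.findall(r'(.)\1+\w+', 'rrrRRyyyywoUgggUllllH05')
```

['r']

The backreference `\1` re-matches whatever the first group consumed, character for character.
`findall` collects group 1 from the one match (1 total).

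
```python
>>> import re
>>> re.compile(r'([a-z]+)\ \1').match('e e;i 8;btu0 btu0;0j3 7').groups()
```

`\1` has to match the exact text group 1 already captured.
`re.match` only tries the pattern at the start of the string.
The match spans [0:3] → 'e e'.
Captured: group 1 = 'e'.

('e',)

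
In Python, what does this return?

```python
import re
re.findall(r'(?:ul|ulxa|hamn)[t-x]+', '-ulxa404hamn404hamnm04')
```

['ulx']

Scanning left to right: at [1:4] → 'ulx'.
`findall` yields the raw match text (1 of them) because the pattern has no groups.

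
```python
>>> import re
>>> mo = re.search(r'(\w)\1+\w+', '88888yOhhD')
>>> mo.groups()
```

('8',)

The match spans [0:10] → '88888yOhhD'.
Captured: group 1 = '8'.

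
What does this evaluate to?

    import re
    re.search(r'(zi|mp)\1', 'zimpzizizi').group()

'zizi'

The backreference `\1` re-matches whatever the first group consumed, character for character.
`re.search` scans for the first position where the pattern succeeds.
The match spans [4:8] → 'zizi'.
Captured: group 1 = 'zi'.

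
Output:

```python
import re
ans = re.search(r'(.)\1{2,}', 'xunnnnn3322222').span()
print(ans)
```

(2, 7)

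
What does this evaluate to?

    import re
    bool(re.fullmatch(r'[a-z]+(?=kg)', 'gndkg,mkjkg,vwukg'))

Because the assertion is zero-width, the text it checks is not consumed and won't appear in the result.
`re.fullmatch` is like wrapping the pattern in `^…$` (in single-line mode).
Here the string isn't matched end-to-end, so the call returns None, and `bool(None)` is False.

False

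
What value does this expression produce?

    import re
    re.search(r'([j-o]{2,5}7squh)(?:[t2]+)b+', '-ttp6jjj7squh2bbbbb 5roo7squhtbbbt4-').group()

The match spans [5:19] → 'jjj7squh2bbbbb'.

'jjj7squh2bbbbb'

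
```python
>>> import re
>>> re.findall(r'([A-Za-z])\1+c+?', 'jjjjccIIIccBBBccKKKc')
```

A backreference is literal: `\1` must see the identical characters the first group matched.
Walking the string: at [0:5] match 'jjjjc', group 1 = 'j'; at [6:10] match 'IIIc', group 1 = 'I'; at [11:15] match 'BBBc', group 1 = 'B'; at [16:20] match 'KKKc', group 1 = 'K'.
Because there's exactly one group, `findall` drops the full match and keeps group 1 from each hit.

['j', 'I', 'B', 'K']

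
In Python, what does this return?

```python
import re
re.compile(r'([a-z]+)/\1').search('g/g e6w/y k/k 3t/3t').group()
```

`\1` has to match the exact text group 1 already captured.
`re.search` tries every starting position until one works.
The match spans [0:3] → 'g/g'.
Captured: group 1 = 'g'.

'g/g'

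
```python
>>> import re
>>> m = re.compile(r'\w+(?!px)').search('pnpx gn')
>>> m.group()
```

Because the assertion is negative and zero-width, positions next to the forbidden text are skipped.
The match spans [0:4] → 'pnpx'.

'pnpx'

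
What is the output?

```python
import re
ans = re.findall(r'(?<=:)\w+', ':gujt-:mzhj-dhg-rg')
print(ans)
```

['gujt', 'mzhj']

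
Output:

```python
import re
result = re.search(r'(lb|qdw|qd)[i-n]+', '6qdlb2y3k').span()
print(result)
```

(1, 4)

`search` walks the string left to right and returns the first match it finds.
The match spans [1:4] → 'qdl'.
Captured: group 1 = 'qd'.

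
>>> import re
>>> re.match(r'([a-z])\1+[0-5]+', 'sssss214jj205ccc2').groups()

('s',)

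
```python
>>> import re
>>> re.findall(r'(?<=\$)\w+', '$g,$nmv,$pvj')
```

['g', 'nmv', 'pvj']

The lookaround is zero-width — it requires the adjacent text to match without consuming it, so the asserted text isn't part of the match.
Walking the string: at [1:2] → 'g'; at [4:7] → 'nmv'; at [9:12] → 'pvj'.
No capturing groups, so `findall` returns the 3 full match strings.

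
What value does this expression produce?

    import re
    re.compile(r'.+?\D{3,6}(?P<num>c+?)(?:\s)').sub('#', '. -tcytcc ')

'#'

Every occurrence is swapped for '#'.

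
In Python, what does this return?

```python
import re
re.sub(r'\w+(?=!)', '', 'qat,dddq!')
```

'qat,!'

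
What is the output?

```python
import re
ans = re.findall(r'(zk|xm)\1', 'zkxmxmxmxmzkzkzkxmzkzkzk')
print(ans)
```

['xm', 'xm', 'zk', 'zk']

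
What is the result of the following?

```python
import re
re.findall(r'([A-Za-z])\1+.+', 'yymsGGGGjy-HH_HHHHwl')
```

After group 1 captures some text, `\1` only succeeds where that same text appears again.
One capturing group, so `findall` returns just the captured substring from the one match — 1 in all.

['y']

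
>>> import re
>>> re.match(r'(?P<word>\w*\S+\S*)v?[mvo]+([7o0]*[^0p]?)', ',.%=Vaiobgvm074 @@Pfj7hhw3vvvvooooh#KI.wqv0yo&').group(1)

',.%=Vaiobgv'

The match spans [0:15] → ',.%=Vaiobgvm074'.
Captured: group 1 = ',.%=Vaiobgv', group 2 = '074'.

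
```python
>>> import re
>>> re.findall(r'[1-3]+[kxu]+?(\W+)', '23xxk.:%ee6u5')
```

['.:%']

Pattern: one or more of a character in [1-3], then one or more of one of [kxu] (lazy); then one or more of a non-word character (captured).
Matches: at [0:8] match '23xxk.:%', group 1 = '.:%'.
`findall` collects group 1 from the one match (1 total).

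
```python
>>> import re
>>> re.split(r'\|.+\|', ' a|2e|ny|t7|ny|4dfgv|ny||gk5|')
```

Matches to split on: at [2:29] → '|2e|ny|t7|ny|4dfgv|ny||gk5|'.
The string is cut at each match, leaving 2 pieces.

[' a', '']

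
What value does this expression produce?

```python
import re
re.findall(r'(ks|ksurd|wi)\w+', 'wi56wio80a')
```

`findall` collects group 1 from the one match (1 total).

['wi']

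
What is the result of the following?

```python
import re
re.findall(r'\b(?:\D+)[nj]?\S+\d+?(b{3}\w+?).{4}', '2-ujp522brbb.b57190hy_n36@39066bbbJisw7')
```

['bbbJ']

Pattern: a word boundary (`\b`, zero-width); then one or more of a non-digit (non-capturing group); then optionally one of [nj], then one or more of a non-whitespace character, then one or more of a digit (lazy); then exactly 3 of a literal 'b', then one or more of a word character (lazy) (captured); then exactly 4 of any character.
Matches: at [1:39] match '-ujp522brbb.b57190hy_n36@39066bbbJisw7', group 1 = 'bbbJ'.
Because there's exactly one group, `findall` drops the full match and keeps group 1 from the one hit.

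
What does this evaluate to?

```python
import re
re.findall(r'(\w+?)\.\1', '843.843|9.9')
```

The backreference `\1` re-matches whatever the first group consumed, character for character.
One capturing group, so `findall` returns just the captured substring from each match — 2 in all.

['843', '9']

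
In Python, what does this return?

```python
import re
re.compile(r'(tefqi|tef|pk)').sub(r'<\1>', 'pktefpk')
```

'<pk><tef><pk>'

Matches: at [0:2] → 'pk'; at [2:5] → 'tef'; at [5:7] → 'pk'.
Each match is replaced using the text its own group 1 captured.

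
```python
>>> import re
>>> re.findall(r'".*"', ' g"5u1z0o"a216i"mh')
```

['"5u1z0o"a216i"']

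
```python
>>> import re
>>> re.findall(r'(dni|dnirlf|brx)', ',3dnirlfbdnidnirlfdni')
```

`|` is ordered: at each position the engine commits to the first alternative that works.
Because there's exactly one group, `findall` drops the full match and keeps group 1 from each hit.

['dni', 'dni', 'dni', 'dni']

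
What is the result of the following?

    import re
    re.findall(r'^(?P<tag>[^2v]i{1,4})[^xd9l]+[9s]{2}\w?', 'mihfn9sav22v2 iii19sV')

['mi']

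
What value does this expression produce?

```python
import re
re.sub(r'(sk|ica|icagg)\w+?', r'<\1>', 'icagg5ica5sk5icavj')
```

'<ica>g5<ica><sk><ica>j'

Alternation tries branches left to right and keeps the first one that lets the overall match succeed at that position.
Each match is replaced using the text its own group 1 captured.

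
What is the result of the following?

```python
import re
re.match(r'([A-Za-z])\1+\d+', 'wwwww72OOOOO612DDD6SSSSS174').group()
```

'wwwww72'

With `match`, the pattern is implicitly anchored at the beginning.
The match spans [0:7] → 'wwwww72'.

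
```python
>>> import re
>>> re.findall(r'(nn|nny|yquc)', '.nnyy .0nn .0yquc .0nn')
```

['nn', 'nn', 'yquc', 'nn']

`|` is ordered: at each position the engine commits to the first alternative that works.
One capturing group, so `findall` returns just the captured substring from each match — 4 in all.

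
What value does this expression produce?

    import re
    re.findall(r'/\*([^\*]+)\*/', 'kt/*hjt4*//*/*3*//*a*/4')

Because there's exactly one group, `findall` drops the full match and keeps group 1 from each hit.

['hjt4', '3', 'a']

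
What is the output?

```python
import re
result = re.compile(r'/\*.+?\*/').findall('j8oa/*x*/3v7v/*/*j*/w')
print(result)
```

Because the quantifier is non-greedy, it stops expanding at the earliest point where the rest of the pattern can succeed.
Scanning left to right: at [4:9] → '/*x*/'; at [13:20] → '/*/*j*/'.
With no groups in the pattern, `findall` gives back each whole match — 2 here.

['/*x*/', '/*/*j*/']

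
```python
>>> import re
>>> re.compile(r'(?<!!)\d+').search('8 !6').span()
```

`(?!…)`/`(?<!…)` only lets a position through if the neighbouring text does NOT match; no characters are consumed.
The match spans [0:1] → '8'.

(0, 1)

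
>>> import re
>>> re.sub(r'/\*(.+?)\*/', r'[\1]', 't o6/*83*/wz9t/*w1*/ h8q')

A `+?`/`*?`/`{m,n}?` starts at its minimum and grows only as far as needed for what follows to match.
The replacement refers to a captured group, so each match is rewritten using its own captured text.

't o6[83]wz9t[w1] h8q'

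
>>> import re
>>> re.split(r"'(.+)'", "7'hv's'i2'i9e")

['7', "hv's'i2", 'i9e']

Matches to split on: at [1:10] → "'hv's'i2'".
The group in the pattern means `split` returns the separators' captures alongside the pieces.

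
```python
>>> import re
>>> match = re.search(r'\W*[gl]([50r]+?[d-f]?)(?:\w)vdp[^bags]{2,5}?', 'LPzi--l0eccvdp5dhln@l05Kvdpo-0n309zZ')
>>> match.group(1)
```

'05'

This matches zero or more of a non-word character, then one of [gl]; then one or more of one of [50r] (lazy), then optionally a character in [d-f] (captured); then a word character (non-capturing group); then the literal 'vdp', then 2 to 5 of any character except [bags] (lazy).
A `+?`/`*?`/`{m,n}?` starts at its minimum and grows only as far as needed for what follows to match.
`search` walks the string left to right and returns the first match it finds.
The match spans [19:29] → '@l05Kvdpo-'.
Captured: group 1 = '05'.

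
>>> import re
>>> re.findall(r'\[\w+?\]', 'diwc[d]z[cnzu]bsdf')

['[d]', '[cnzu]']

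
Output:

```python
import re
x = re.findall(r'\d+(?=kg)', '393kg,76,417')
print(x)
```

The positive lookaround only admits positions where the adjacent text matches; those characters stay outside the span.
Matches: at [0:3] → '393'.
No capturing groups, so `findall` returns the 1 full match string.

['393']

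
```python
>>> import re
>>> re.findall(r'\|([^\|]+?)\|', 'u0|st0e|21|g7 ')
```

One capturing group, so `findall` returns just the captured substring from the one match — 1 in all.

['st0e']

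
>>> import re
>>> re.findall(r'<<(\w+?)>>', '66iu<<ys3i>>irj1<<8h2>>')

`findall` collects group 1 from each match (2 total).

['ys3i', '8h2']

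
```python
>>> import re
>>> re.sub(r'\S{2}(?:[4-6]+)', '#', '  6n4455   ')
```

'  #   '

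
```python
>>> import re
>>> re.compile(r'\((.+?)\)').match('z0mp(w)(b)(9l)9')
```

None

`re.match` only tries the pattern at the start of the string.
Here the string doesn't start with a match, so the call returns None.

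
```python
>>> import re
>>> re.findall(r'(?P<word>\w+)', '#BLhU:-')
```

Pattern: one or more of a word character (captured as 'word').
`findall` collects group 1 from the one match (1 total).

['BLhU']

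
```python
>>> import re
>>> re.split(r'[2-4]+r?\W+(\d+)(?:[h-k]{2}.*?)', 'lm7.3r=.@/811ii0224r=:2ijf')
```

['lm7.', '811', '0', '2', 'f']

A `+?`/`*?`/`{m,n}?` starts at its minimum and grows only as far as needed for what follows to match.
The group in the pattern means `split` returns the separators' captures alongside the pieces.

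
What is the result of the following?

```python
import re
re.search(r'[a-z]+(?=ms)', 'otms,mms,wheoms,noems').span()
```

The `(?=…)`/`(?<=…)` assertion just peeks at neighbouring text; it doesn't advance the match position.
`re.search` scans for the first position where the pattern succeeds.
The match spans [0:2] → 'ot'.

(0, 2)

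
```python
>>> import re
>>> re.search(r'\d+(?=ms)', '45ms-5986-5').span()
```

Because the assertion is zero-width, the text it checks is not consumed and won't appear in the result.
`re.search` scans for the first position where the pattern succeeds.
The match spans [0:2] → '45'.

(0, 2)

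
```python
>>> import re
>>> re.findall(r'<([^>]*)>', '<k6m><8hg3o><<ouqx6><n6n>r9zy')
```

Walking the string: at [0:5] match '<k6m>', group 1 = 'k6m'; at [5:12] match '<8hg3o>', group 1 = '8hg3o'; at [12:20] match '<<ouqx6>', group 1 = '<ouqx6'; at [20:25] match '<n6n>', group 1 = 'n6n'.
Because there's exactly one group, `findall` drops the full match and keeps group 1 from each hit.

['k6m', '8hg3o', '<ouqx6', 'n6n']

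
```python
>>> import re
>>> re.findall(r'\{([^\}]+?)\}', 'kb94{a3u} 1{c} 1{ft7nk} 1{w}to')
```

['a3u', 'c', 'ft7nk', 'w']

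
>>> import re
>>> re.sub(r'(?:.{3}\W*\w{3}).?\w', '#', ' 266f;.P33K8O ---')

' 2#O ---'

Pattern: exactly 3 of any character, then zero or more of a non-word character, then exactly 3 of a word character (non-capturing group); then optionally any character, then a word character.
Matches: at [2:12] → '66f;.P33K8'.
Each match is replaced by '#'.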